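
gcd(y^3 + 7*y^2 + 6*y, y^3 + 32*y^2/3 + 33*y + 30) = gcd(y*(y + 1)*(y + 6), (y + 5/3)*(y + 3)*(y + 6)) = y + 6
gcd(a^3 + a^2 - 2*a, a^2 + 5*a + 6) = a + 2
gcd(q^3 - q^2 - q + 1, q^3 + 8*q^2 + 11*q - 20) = q - 1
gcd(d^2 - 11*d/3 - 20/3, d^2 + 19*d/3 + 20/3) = d + 4/3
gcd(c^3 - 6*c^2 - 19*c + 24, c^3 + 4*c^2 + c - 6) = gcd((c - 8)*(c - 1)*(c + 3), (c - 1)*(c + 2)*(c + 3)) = c^2 + 2*c - 3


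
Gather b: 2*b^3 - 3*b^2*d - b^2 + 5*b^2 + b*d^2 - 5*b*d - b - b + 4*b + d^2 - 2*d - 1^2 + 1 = 2*b^3 + b^2*(4 - 3*d) + b*(d^2 - 5*d + 2) + d^2 - 2*d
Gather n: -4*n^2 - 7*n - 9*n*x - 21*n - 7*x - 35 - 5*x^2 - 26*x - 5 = -4*n^2 + n*(-9*x - 28) - 5*x^2 - 33*x - 40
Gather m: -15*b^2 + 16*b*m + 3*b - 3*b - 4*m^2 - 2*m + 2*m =-15*b^2 + 16*b*m - 4*m^2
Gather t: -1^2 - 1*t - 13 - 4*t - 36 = -5*t - 50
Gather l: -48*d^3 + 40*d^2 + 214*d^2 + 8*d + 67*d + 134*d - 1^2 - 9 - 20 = -48*d^3 + 254*d^2 + 209*d - 30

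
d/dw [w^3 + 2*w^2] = w*(3*w + 4)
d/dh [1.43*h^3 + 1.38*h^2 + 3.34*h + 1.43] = 4.29*h^2 + 2.76*h + 3.34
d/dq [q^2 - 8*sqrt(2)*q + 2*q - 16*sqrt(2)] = 2*q - 8*sqrt(2) + 2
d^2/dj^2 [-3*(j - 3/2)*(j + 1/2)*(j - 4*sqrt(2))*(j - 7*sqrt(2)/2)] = -36*j^2 + 18*j + 135*sqrt(2)*j - 327/2 - 45*sqrt(2)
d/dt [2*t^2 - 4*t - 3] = 4*t - 4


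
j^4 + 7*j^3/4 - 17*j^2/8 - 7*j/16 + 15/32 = (j - 3/4)*(j - 1/2)*(j + 1/2)*(j + 5/2)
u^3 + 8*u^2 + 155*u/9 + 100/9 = (u + 4/3)*(u + 5/3)*(u + 5)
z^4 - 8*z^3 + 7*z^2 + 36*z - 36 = (z - 6)*(z - 3)*(z - 1)*(z + 2)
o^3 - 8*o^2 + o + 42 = (o - 7)*(o - 3)*(o + 2)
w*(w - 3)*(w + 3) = w^3 - 9*w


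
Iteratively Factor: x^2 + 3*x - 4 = (x + 4)*(x - 1)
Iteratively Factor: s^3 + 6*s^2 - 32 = (s + 4)*(s^2 + 2*s - 8) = (s + 4)^2*(s - 2)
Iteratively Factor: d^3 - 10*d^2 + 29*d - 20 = (d - 4)*(d^2 - 6*d + 5) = (d - 5)*(d - 4)*(d - 1)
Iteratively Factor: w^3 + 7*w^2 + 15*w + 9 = (w + 3)*(w^2 + 4*w + 3) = (w + 3)^2*(w + 1)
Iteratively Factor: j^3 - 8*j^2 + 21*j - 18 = (j - 3)*(j^2 - 5*j + 6) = (j - 3)*(j - 2)*(j - 3)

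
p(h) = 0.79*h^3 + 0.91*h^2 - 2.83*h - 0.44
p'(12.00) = 360.29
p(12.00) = 1461.76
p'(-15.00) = 503.12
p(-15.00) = -2419.49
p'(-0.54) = -3.12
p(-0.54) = 1.23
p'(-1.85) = 1.91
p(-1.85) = 2.91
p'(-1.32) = -1.10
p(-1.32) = 3.06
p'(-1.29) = -1.23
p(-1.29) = 3.03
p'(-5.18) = 51.34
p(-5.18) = -71.17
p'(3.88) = 39.91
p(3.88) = 48.42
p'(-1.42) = -0.64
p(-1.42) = 3.15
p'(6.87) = 121.53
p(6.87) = 279.22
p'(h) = 2.37*h^2 + 1.82*h - 2.83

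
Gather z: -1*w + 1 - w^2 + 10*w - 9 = -w^2 + 9*w - 8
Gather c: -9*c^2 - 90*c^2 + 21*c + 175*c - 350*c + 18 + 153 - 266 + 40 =-99*c^2 - 154*c - 55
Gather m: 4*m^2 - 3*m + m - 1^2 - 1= 4*m^2 - 2*m - 2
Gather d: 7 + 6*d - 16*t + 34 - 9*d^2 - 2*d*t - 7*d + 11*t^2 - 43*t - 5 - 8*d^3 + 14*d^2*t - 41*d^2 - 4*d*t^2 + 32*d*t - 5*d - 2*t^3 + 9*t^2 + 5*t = -8*d^3 + d^2*(14*t - 50) + d*(-4*t^2 + 30*t - 6) - 2*t^3 + 20*t^2 - 54*t + 36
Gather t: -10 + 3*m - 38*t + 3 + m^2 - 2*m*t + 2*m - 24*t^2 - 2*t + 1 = m^2 + 5*m - 24*t^2 + t*(-2*m - 40) - 6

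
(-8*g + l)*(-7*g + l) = 56*g^2 - 15*g*l + l^2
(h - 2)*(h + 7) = h^2 + 5*h - 14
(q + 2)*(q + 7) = q^2 + 9*q + 14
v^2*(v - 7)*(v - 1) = v^4 - 8*v^3 + 7*v^2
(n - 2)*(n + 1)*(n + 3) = n^3 + 2*n^2 - 5*n - 6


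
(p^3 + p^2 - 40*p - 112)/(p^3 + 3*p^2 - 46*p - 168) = (p + 4)/(p + 6)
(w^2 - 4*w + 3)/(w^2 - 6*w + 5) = (w - 3)/(w - 5)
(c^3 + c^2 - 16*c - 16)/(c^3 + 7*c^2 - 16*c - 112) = (c + 1)/(c + 7)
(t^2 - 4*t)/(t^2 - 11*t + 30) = t*(t - 4)/(t^2 - 11*t + 30)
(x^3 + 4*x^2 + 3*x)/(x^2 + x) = x + 3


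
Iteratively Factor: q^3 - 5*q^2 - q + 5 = (q - 1)*(q^2 - 4*q - 5) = (q - 5)*(q - 1)*(q + 1)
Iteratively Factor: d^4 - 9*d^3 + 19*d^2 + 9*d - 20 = (d - 1)*(d^3 - 8*d^2 + 11*d + 20) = (d - 4)*(d - 1)*(d^2 - 4*d - 5) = (d - 5)*(d - 4)*(d - 1)*(d + 1)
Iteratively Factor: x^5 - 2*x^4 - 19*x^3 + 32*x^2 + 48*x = (x + 1)*(x^4 - 3*x^3 - 16*x^2 + 48*x) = x*(x + 1)*(x^3 - 3*x^2 - 16*x + 48) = x*(x - 4)*(x + 1)*(x^2 + x - 12) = x*(x - 4)*(x + 1)*(x + 4)*(x - 3)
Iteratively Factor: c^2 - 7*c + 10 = (c - 2)*(c - 5)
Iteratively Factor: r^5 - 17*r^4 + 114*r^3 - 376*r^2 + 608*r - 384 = (r - 4)*(r^4 - 13*r^3 + 62*r^2 - 128*r + 96) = (r - 4)*(r - 2)*(r^3 - 11*r^2 + 40*r - 48) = (r - 4)*(r - 3)*(r - 2)*(r^2 - 8*r + 16) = (r - 4)^2*(r - 3)*(r - 2)*(r - 4)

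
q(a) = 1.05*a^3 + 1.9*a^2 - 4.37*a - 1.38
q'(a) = 3.15*a^2 + 3.8*a - 4.37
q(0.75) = -3.15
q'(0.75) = 0.25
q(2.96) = 29.56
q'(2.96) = 34.48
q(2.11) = 7.72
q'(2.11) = 17.67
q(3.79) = 66.51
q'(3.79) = 55.28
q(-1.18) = 4.70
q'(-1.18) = -4.47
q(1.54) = 0.23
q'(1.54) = 8.95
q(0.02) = -1.47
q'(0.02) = -4.29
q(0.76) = -3.14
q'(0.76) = 0.34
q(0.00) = -1.38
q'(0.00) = -4.37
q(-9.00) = -573.60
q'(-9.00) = 216.58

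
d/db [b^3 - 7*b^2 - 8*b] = 3*b^2 - 14*b - 8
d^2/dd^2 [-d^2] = -2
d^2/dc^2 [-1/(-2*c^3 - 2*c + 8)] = (-3*c*(c^3 + c - 4) + (3*c^2 + 1)^2)/(c^3 + c - 4)^3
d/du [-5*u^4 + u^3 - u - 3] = -20*u^3 + 3*u^2 - 1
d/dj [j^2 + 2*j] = 2*j + 2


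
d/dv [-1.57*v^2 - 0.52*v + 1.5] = -3.14*v - 0.52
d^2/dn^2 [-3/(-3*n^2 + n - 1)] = 6*(-9*n^2 + 3*n + (6*n - 1)^2 - 3)/(3*n^2 - n + 1)^3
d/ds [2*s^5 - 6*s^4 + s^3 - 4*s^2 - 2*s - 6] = 10*s^4 - 24*s^3 + 3*s^2 - 8*s - 2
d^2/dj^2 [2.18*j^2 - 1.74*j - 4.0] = 4.36000000000000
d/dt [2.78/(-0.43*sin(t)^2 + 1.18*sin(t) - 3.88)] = (2.3908*sin(t) - 3.2804)*cos(t)/(0.43*sin(t)^2 - 1.18*sin(t) + 3.88)^2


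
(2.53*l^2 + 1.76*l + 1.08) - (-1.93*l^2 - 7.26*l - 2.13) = 4.46*l^2 + 9.02*l + 3.21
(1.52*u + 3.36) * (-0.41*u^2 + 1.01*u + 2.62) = -0.6232*u^3 + 0.1576*u^2 + 7.376*u + 8.8032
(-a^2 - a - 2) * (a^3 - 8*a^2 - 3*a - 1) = -a^5 + 7*a^4 + 9*a^3 + 20*a^2 + 7*a + 2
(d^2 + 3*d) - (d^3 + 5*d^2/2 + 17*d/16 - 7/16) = -d^3 - 3*d^2/2 + 31*d/16 + 7/16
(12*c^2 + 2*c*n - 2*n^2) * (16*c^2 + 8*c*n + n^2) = 192*c^4 + 128*c^3*n - 4*c^2*n^2 - 14*c*n^3 - 2*n^4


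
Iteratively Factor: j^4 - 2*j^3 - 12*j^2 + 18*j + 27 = (j - 3)*(j^3 + j^2 - 9*j - 9) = (j - 3)^2*(j^2 + 4*j + 3) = (j - 3)^2*(j + 3)*(j + 1)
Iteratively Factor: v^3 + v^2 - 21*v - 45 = (v - 5)*(v^2 + 6*v + 9) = (v - 5)*(v + 3)*(v + 3)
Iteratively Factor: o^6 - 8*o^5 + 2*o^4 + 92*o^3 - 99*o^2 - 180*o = (o + 3)*(o^5 - 11*o^4 + 35*o^3 - 13*o^2 - 60*o) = (o - 4)*(o + 3)*(o^4 - 7*o^3 + 7*o^2 + 15*o) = (o - 4)*(o - 3)*(o + 3)*(o^3 - 4*o^2 - 5*o) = o*(o - 4)*(o - 3)*(o + 3)*(o^2 - 4*o - 5) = o*(o - 5)*(o - 4)*(o - 3)*(o + 3)*(o + 1)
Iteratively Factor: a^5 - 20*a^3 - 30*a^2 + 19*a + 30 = (a + 2)*(a^4 - 2*a^3 - 16*a^2 + 2*a + 15) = (a + 1)*(a + 2)*(a^3 - 3*a^2 - 13*a + 15) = (a - 5)*(a + 1)*(a + 2)*(a^2 + 2*a - 3) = (a - 5)*(a - 1)*(a + 1)*(a + 2)*(a + 3)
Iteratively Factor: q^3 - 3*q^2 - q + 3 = (q + 1)*(q^2 - 4*q + 3) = (q - 1)*(q + 1)*(q - 3)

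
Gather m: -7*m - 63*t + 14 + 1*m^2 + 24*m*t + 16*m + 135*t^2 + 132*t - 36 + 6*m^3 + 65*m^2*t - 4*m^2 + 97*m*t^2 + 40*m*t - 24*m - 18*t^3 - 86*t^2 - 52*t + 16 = 6*m^3 + m^2*(65*t - 3) + m*(97*t^2 + 64*t - 15) - 18*t^3 + 49*t^2 + 17*t - 6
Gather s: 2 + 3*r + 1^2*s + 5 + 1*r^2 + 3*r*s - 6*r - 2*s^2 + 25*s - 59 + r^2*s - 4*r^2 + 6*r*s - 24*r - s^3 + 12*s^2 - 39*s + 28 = -3*r^2 - 27*r - s^3 + 10*s^2 + s*(r^2 + 9*r - 13) - 24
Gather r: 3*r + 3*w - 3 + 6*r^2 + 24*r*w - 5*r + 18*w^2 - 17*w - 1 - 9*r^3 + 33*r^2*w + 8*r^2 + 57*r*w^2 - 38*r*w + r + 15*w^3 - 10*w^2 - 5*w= -9*r^3 + r^2*(33*w + 14) + r*(57*w^2 - 14*w - 1) + 15*w^3 + 8*w^2 - 19*w - 4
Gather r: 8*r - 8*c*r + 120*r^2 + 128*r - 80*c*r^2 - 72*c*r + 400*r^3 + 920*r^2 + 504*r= 400*r^3 + r^2*(1040 - 80*c) + r*(640 - 80*c)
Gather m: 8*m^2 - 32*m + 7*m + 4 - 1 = 8*m^2 - 25*m + 3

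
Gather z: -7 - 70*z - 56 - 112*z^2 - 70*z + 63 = -112*z^2 - 140*z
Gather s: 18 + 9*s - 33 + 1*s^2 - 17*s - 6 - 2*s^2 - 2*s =-s^2 - 10*s - 21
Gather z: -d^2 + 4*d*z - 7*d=-d^2 + 4*d*z - 7*d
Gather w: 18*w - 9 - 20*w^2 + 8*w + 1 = -20*w^2 + 26*w - 8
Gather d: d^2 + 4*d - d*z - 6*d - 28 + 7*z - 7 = d^2 + d*(-z - 2) + 7*z - 35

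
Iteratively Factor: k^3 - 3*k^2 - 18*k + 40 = (k - 2)*(k^2 - k - 20) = (k - 2)*(k + 4)*(k - 5)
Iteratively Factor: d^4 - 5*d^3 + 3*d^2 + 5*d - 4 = (d - 4)*(d^3 - d^2 - d + 1) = (d - 4)*(d + 1)*(d^2 - 2*d + 1) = (d - 4)*(d - 1)*(d + 1)*(d - 1)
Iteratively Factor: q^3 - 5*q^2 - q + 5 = (q - 5)*(q^2 - 1) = (q - 5)*(q + 1)*(q - 1)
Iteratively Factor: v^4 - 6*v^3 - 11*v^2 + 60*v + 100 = (v - 5)*(v^3 - v^2 - 16*v - 20) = (v - 5)*(v + 2)*(v^2 - 3*v - 10) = (v - 5)^2*(v + 2)*(v + 2)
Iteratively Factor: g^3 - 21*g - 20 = (g + 1)*(g^2 - g - 20) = (g + 1)*(g + 4)*(g - 5)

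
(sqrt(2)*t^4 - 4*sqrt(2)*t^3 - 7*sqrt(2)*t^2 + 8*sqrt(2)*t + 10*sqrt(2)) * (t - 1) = sqrt(2)*t^5 - 5*sqrt(2)*t^4 - 3*sqrt(2)*t^3 + 15*sqrt(2)*t^2 + 2*sqrt(2)*t - 10*sqrt(2)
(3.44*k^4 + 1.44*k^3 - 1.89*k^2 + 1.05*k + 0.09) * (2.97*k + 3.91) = 10.2168*k^5 + 17.7272*k^4 + 0.0171000000000001*k^3 - 4.2714*k^2 + 4.3728*k + 0.3519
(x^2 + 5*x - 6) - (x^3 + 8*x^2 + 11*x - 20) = -x^3 - 7*x^2 - 6*x + 14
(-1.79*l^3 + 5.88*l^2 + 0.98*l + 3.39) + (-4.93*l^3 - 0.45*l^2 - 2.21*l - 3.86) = -6.72*l^3 + 5.43*l^2 - 1.23*l - 0.47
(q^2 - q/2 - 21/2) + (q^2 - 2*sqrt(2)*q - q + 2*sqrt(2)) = 2*q^2 - 2*sqrt(2)*q - 3*q/2 - 21/2 + 2*sqrt(2)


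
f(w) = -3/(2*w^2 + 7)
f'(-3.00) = -0.06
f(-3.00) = -0.12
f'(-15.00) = 0.00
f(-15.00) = -0.00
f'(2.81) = 0.06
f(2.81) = -0.13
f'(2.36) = 0.09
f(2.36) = -0.17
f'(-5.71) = -0.01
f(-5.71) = -0.04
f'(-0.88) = -0.14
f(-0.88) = -0.35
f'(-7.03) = -0.01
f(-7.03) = -0.03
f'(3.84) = 0.03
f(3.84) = -0.08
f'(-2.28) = -0.09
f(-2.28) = -0.17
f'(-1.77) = -0.12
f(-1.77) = -0.23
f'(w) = 12*w/(2*w^2 + 7)^2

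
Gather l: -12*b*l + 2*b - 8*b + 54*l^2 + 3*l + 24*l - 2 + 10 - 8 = -6*b + 54*l^2 + l*(27 - 12*b)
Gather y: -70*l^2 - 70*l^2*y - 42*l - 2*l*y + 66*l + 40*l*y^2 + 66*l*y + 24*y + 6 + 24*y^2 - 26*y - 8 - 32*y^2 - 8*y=-70*l^2 + 24*l + y^2*(40*l - 8) + y*(-70*l^2 + 64*l - 10) - 2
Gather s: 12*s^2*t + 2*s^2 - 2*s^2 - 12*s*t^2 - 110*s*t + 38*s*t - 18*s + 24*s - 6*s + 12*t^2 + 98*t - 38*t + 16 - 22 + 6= 12*s^2*t + s*(-12*t^2 - 72*t) + 12*t^2 + 60*t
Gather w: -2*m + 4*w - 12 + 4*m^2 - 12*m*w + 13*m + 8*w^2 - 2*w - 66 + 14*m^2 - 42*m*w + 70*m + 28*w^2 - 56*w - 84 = 18*m^2 + 81*m + 36*w^2 + w*(-54*m - 54) - 162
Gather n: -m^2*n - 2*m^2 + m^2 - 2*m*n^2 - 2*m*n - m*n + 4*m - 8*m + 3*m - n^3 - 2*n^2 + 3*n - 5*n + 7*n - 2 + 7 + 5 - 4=-m^2 - m - n^3 + n^2*(-2*m - 2) + n*(-m^2 - 3*m + 5) + 6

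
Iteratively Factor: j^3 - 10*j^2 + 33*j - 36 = (j - 3)*(j^2 - 7*j + 12) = (j - 3)^2*(j - 4)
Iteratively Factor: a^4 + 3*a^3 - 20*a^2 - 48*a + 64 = (a + 4)*(a^3 - a^2 - 16*a + 16) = (a - 1)*(a + 4)*(a^2 - 16) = (a - 4)*(a - 1)*(a + 4)*(a + 4)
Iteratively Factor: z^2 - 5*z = (z)*(z - 5)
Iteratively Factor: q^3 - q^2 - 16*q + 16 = (q - 4)*(q^2 + 3*q - 4) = (q - 4)*(q + 4)*(q - 1)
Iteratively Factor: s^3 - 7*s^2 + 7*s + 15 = (s - 5)*(s^2 - 2*s - 3) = (s - 5)*(s - 3)*(s + 1)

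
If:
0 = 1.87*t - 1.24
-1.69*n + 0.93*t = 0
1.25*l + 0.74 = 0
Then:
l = -0.59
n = 0.36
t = 0.66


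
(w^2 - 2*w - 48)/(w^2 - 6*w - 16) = (w + 6)/(w + 2)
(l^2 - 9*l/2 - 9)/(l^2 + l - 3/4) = 2*(l - 6)/(2*l - 1)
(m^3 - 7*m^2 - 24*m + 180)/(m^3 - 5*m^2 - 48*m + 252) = (m + 5)/(m + 7)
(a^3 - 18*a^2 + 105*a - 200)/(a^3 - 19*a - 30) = (a^2 - 13*a + 40)/(a^2 + 5*a + 6)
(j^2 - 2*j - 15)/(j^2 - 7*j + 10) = (j + 3)/(j - 2)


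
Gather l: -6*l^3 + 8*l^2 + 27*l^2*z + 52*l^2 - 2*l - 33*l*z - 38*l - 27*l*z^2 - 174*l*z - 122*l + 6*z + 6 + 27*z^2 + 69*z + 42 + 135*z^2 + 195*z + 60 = -6*l^3 + l^2*(27*z + 60) + l*(-27*z^2 - 207*z - 162) + 162*z^2 + 270*z + 108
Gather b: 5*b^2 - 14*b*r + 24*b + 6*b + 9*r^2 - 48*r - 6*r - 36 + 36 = 5*b^2 + b*(30 - 14*r) + 9*r^2 - 54*r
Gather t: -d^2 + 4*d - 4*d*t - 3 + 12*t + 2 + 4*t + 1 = -d^2 + 4*d + t*(16 - 4*d)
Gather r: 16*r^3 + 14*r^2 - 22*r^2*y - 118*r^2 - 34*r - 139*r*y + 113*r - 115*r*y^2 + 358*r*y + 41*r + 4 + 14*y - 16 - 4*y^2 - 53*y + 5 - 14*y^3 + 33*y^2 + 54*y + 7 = 16*r^3 + r^2*(-22*y - 104) + r*(-115*y^2 + 219*y + 120) - 14*y^3 + 29*y^2 + 15*y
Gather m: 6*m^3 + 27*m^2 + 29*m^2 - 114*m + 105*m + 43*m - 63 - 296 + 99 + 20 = 6*m^3 + 56*m^2 + 34*m - 240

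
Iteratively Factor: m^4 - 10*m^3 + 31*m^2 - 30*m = (m - 2)*(m^3 - 8*m^2 + 15*m) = m*(m - 2)*(m^2 - 8*m + 15) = m*(m - 5)*(m - 2)*(m - 3)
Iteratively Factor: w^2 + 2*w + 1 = (w + 1)*(w + 1)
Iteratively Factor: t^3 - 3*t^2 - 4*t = (t)*(t^2 - 3*t - 4) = t*(t + 1)*(t - 4)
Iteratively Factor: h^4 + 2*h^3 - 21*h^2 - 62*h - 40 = (h + 4)*(h^3 - 2*h^2 - 13*h - 10) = (h + 2)*(h + 4)*(h^2 - 4*h - 5) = (h - 5)*(h + 2)*(h + 4)*(h + 1)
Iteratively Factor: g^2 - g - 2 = (g - 2)*(g + 1)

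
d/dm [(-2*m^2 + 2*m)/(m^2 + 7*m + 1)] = 2*(-8*m^2 - 2*m + 1)/(m^4 + 14*m^3 + 51*m^2 + 14*m + 1)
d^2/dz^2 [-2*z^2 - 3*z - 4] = -4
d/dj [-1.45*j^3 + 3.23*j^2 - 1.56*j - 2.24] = -4.35*j^2 + 6.46*j - 1.56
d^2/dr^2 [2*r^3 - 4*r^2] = 12*r - 8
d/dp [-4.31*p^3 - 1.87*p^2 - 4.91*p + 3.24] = -12.93*p^2 - 3.74*p - 4.91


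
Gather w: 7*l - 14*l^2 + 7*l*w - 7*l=-14*l^2 + 7*l*w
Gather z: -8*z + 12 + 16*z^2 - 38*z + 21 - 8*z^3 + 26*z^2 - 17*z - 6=-8*z^3 + 42*z^2 - 63*z + 27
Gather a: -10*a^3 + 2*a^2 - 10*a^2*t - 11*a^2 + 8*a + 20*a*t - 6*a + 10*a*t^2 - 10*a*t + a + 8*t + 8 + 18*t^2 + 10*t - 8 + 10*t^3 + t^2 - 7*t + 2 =-10*a^3 + a^2*(-10*t - 9) + a*(10*t^2 + 10*t + 3) + 10*t^3 + 19*t^2 + 11*t + 2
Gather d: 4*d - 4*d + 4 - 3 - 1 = 0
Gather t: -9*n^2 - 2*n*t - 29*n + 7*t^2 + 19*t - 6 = -9*n^2 - 29*n + 7*t^2 + t*(19 - 2*n) - 6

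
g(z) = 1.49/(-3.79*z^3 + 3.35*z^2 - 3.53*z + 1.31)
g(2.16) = -0.05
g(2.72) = -0.02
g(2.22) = -0.05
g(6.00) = -0.00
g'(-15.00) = 0.00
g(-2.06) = 0.03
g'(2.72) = 0.03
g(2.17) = -0.05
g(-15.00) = 0.00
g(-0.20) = 0.68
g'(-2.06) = 0.03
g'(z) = 1.49*(11.37*z^2 - 6.7*z + 3.53)/(-3.79*z^3 + 3.35*z^2 - 3.53*z + 1.31)^2 = (16.9413*z^2 - 9.983*z + 5.2597)/(3.79*z^3 - 3.35*z^2 + 3.53*z - 1.31)^2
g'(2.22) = 0.07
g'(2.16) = 0.08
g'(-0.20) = 1.67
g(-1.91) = 0.03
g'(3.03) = 0.02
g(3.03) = -0.02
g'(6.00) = 0.00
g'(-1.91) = 0.04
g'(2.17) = 0.07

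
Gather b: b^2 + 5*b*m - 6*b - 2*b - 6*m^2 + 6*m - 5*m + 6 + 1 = b^2 + b*(5*m - 8) - 6*m^2 + m + 7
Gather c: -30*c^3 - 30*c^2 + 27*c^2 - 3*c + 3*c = -30*c^3 - 3*c^2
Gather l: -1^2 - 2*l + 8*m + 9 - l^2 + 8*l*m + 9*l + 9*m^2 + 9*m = -l^2 + l*(8*m + 7) + 9*m^2 + 17*m + 8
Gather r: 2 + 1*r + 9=r + 11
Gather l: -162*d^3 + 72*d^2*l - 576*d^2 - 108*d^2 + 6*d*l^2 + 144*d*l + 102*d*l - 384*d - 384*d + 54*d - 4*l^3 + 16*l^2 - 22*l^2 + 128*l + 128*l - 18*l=-162*d^3 - 684*d^2 - 714*d - 4*l^3 + l^2*(6*d - 6) + l*(72*d^2 + 246*d + 238)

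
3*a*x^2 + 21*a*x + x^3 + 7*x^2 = x*(3*a + x)*(x + 7)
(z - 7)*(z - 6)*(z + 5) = z^3 - 8*z^2 - 23*z + 210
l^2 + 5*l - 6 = (l - 1)*(l + 6)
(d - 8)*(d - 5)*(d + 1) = d^3 - 12*d^2 + 27*d + 40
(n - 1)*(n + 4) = n^2 + 3*n - 4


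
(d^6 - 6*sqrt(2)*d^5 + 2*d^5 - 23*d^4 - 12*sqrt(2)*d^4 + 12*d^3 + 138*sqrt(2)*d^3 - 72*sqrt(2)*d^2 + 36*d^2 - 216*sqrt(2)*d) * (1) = d^6 - 6*sqrt(2)*d^5 + 2*d^5 - 23*d^4 - 12*sqrt(2)*d^4 + 12*d^3 + 138*sqrt(2)*d^3 - 72*sqrt(2)*d^2 + 36*d^2 - 216*sqrt(2)*d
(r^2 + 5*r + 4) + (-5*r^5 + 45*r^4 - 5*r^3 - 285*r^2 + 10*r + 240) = -5*r^5 + 45*r^4 - 5*r^3 - 284*r^2 + 15*r + 244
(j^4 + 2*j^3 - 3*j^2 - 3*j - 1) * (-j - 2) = -j^5 - 4*j^4 - j^3 + 9*j^2 + 7*j + 2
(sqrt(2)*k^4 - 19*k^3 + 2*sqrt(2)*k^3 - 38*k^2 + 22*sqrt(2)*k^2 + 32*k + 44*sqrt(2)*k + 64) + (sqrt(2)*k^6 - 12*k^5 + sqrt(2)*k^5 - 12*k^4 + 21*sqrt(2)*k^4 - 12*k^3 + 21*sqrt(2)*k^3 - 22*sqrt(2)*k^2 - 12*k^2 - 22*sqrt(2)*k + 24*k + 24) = sqrt(2)*k^6 - 12*k^5 + sqrt(2)*k^5 - 12*k^4 + 22*sqrt(2)*k^4 - 31*k^3 + 23*sqrt(2)*k^3 - 50*k^2 + 22*sqrt(2)*k + 56*k + 88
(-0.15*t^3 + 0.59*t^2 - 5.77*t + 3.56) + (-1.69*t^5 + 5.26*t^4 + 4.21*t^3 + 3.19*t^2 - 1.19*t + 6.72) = -1.69*t^5 + 5.26*t^4 + 4.06*t^3 + 3.78*t^2 - 6.96*t + 10.28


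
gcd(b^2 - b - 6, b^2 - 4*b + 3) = b - 3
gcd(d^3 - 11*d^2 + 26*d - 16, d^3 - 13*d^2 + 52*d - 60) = d - 2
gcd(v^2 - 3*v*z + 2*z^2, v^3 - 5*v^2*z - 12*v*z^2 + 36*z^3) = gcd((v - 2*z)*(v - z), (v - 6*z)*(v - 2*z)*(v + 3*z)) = -v + 2*z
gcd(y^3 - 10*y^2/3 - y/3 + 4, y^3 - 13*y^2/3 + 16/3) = y^2 - y/3 - 4/3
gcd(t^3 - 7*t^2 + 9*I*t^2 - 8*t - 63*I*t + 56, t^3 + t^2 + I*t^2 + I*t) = t + I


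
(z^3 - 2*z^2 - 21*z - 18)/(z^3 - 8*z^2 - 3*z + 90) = (z + 1)/(z - 5)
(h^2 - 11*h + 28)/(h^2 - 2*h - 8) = (h - 7)/(h + 2)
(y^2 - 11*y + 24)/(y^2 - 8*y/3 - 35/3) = 3*(-y^2 + 11*y - 24)/(-3*y^2 + 8*y + 35)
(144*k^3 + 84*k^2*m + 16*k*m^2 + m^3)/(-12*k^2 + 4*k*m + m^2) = (-24*k^2 - 10*k*m - m^2)/(2*k - m)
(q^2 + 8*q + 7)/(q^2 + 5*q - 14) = (q + 1)/(q - 2)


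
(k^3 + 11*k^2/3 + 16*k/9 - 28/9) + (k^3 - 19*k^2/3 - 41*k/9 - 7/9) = 2*k^3 - 8*k^2/3 - 25*k/9 - 35/9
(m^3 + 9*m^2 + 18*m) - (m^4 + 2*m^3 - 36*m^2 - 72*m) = -m^4 - m^3 + 45*m^2 + 90*m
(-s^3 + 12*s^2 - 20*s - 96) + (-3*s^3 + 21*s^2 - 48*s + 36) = -4*s^3 + 33*s^2 - 68*s - 60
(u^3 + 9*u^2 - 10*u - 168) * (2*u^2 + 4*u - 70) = 2*u^5 + 22*u^4 - 54*u^3 - 1006*u^2 + 28*u + 11760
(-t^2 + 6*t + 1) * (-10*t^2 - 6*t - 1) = 10*t^4 - 54*t^3 - 45*t^2 - 12*t - 1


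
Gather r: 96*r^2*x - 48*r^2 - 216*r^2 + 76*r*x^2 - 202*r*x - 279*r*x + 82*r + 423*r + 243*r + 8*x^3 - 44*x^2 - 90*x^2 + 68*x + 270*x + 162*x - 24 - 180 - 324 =r^2*(96*x - 264) + r*(76*x^2 - 481*x + 748) + 8*x^3 - 134*x^2 + 500*x - 528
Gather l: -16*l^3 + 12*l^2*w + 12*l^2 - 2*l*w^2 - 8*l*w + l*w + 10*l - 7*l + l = -16*l^3 + l^2*(12*w + 12) + l*(-2*w^2 - 7*w + 4)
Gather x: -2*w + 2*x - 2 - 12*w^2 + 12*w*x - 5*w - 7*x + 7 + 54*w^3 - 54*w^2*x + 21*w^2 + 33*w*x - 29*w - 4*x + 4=54*w^3 + 9*w^2 - 36*w + x*(-54*w^2 + 45*w - 9) + 9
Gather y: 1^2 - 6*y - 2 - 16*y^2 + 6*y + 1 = -16*y^2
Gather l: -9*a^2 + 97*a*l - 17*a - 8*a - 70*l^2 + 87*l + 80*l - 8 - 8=-9*a^2 - 25*a - 70*l^2 + l*(97*a + 167) - 16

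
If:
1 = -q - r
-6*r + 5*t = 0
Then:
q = -5*t/6 - 1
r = 5*t/6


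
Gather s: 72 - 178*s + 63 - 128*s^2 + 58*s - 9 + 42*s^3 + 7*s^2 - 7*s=42*s^3 - 121*s^2 - 127*s + 126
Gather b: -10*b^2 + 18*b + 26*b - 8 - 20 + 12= -10*b^2 + 44*b - 16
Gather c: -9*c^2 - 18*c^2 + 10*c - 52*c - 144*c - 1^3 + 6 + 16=-27*c^2 - 186*c + 21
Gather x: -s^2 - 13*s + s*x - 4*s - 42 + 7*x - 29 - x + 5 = -s^2 - 17*s + x*(s + 6) - 66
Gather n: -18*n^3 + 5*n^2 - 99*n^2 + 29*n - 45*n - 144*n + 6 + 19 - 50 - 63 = -18*n^3 - 94*n^2 - 160*n - 88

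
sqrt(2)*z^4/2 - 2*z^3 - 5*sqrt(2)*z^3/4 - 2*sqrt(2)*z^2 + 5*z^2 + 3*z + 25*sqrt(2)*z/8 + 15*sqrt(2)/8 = (z - 3)*(z + 1/2)*(z - 5*sqrt(2)/2)*(sqrt(2)*z/2 + 1/2)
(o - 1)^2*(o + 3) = o^3 + o^2 - 5*o + 3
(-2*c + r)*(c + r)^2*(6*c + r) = -12*c^4 - 20*c^3*r - 3*c^2*r^2 + 6*c*r^3 + r^4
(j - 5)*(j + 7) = j^2 + 2*j - 35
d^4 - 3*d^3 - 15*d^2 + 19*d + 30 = (d - 5)*(d - 2)*(d + 1)*(d + 3)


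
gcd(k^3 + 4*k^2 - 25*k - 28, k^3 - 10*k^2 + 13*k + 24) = k + 1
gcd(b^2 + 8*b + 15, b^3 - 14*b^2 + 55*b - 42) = 1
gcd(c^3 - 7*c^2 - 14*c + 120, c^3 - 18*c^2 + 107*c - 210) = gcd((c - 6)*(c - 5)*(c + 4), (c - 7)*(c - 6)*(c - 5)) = c^2 - 11*c + 30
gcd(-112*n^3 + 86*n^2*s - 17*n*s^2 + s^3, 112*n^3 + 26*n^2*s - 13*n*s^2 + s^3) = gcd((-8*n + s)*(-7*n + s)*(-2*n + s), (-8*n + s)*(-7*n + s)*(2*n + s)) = 56*n^2 - 15*n*s + s^2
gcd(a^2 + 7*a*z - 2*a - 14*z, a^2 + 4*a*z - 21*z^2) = a + 7*z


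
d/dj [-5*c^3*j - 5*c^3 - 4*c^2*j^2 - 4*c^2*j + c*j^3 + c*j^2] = c*(-5*c^2 - 8*c*j - 4*c + 3*j^2 + 2*j)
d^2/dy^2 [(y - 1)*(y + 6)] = 2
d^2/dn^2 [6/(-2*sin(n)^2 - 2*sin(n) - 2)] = 3*(4*sin(n)^3 + 3*sin(n)^2 - 9*sin(n) - 7)*sin(n)/(sin(n)^2 + sin(n) + 1)^3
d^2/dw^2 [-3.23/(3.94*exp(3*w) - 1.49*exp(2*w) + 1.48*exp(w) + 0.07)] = (-3.23*(11.82*exp(2*w) - 2.98*exp(w) + 1.48)*(23.64*exp(2*w) - 5.96*exp(w) + 2.96)*exp(w) + (114.5358*exp(2*w) - 19.2508*exp(w) + 4.7804)*(3.94*exp(3*w) - 1.49*exp(2*w) + 1.48*exp(w) + 0.07))*exp(w)/(3.94*exp(3*w) - 1.49*exp(2*w) + 1.48*exp(w) + 0.07)^3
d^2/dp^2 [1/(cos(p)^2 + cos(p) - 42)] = (-4*sin(p)^4 + 171*sin(p)^2 - 153*cos(p)/4 - 3*cos(3*p)/4 - 81)/((cos(p) - 6)^3*(cos(p) + 7)^3)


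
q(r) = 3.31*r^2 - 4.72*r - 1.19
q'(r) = 6.62*r - 4.72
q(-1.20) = 9.24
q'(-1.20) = -12.66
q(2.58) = 8.67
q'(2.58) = 12.36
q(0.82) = -2.83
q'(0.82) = 0.71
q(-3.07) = 44.50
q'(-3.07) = -25.04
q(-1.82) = 18.36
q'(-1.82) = -16.77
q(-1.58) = 14.53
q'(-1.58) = -15.18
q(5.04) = 59.10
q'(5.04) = 28.64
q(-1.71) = 16.56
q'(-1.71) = -16.04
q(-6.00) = 146.29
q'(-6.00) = -44.44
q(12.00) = 418.81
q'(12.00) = 74.72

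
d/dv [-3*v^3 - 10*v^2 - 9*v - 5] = -9*v^2 - 20*v - 9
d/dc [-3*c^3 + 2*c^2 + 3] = c*(4 - 9*c)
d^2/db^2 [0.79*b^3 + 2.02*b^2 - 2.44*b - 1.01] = 4.74*b + 4.04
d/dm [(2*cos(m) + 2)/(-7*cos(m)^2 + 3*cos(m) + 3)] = -14*(cos(m) + 2)*sin(m)*cos(m)/(7*sin(m)^2 + 3*cos(m) - 4)^2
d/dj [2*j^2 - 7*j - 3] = 4*j - 7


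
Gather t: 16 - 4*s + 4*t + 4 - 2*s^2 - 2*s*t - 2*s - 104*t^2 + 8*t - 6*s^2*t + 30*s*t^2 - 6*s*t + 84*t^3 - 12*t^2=-2*s^2 - 6*s + 84*t^3 + t^2*(30*s - 116) + t*(-6*s^2 - 8*s + 12) + 20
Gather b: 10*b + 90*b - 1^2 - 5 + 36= 100*b + 30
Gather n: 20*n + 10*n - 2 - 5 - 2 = 30*n - 9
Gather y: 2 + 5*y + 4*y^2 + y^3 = y^3 + 4*y^2 + 5*y + 2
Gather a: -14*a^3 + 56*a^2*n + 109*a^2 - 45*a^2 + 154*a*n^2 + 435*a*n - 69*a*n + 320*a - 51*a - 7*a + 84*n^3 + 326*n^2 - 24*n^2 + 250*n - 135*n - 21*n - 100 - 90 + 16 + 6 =-14*a^3 + a^2*(56*n + 64) + a*(154*n^2 + 366*n + 262) + 84*n^3 + 302*n^2 + 94*n - 168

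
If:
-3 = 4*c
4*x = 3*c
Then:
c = -3/4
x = -9/16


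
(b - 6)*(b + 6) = b^2 - 36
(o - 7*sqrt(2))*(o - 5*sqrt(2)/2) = o^2 - 19*sqrt(2)*o/2 + 35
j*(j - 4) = j^2 - 4*j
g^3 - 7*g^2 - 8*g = g*(g - 8)*(g + 1)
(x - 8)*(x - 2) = x^2 - 10*x + 16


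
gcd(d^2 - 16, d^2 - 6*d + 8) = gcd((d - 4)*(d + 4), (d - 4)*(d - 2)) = d - 4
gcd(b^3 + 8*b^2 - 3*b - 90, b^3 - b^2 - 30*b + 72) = b^2 + 3*b - 18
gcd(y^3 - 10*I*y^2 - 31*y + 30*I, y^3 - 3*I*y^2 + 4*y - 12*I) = y^2 - 5*I*y - 6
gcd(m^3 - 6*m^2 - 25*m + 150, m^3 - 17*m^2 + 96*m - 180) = m^2 - 11*m + 30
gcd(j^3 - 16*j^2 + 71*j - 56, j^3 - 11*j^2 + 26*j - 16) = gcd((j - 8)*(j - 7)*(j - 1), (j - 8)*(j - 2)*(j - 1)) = j^2 - 9*j + 8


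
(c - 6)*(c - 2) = c^2 - 8*c + 12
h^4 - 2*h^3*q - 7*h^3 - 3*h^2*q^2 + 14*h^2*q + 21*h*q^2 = h*(h - 7)*(h - 3*q)*(h + q)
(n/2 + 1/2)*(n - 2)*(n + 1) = n^3/2 - 3*n/2 - 1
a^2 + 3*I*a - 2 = (a + I)*(a + 2*I)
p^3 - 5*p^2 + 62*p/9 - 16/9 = (p - 8/3)*(p - 2)*(p - 1/3)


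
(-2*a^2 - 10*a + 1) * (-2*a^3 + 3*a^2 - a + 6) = 4*a^5 + 14*a^4 - 30*a^3 + a^2 - 61*a + 6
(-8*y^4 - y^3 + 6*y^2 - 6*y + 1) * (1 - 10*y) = 80*y^5 + 2*y^4 - 61*y^3 + 66*y^2 - 16*y + 1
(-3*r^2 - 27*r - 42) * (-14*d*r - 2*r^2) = 42*d*r^3 + 378*d*r^2 + 588*d*r + 6*r^4 + 54*r^3 + 84*r^2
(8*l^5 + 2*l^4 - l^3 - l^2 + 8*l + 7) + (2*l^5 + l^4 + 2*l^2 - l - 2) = 10*l^5 + 3*l^4 - l^3 + l^2 + 7*l + 5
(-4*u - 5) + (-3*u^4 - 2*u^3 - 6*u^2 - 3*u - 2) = -3*u^4 - 2*u^3 - 6*u^2 - 7*u - 7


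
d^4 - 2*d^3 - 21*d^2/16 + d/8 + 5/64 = (d - 5/2)*(d - 1/4)*(d + 1/4)*(d + 1/2)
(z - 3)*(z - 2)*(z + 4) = z^3 - z^2 - 14*z + 24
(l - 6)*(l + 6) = l^2 - 36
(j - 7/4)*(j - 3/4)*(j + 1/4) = j^3 - 9*j^2/4 + 11*j/16 + 21/64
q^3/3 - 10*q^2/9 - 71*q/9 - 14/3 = (q/3 + 1)*(q - 7)*(q + 2/3)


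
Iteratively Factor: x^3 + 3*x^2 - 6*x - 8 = (x + 4)*(x^2 - x - 2) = (x + 1)*(x + 4)*(x - 2)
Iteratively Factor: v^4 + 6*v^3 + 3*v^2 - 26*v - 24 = (v + 4)*(v^3 + 2*v^2 - 5*v - 6) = (v - 2)*(v + 4)*(v^2 + 4*v + 3) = (v - 2)*(v + 1)*(v + 4)*(v + 3)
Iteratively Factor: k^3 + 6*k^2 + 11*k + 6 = (k + 1)*(k^2 + 5*k + 6) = (k + 1)*(k + 3)*(k + 2)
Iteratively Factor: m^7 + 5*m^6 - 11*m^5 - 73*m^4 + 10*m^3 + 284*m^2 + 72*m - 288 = (m - 2)*(m^6 + 7*m^5 + 3*m^4 - 67*m^3 - 124*m^2 + 36*m + 144) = (m - 2)*(m + 3)*(m^5 + 4*m^4 - 9*m^3 - 40*m^2 - 4*m + 48) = (m - 3)*(m - 2)*(m + 3)*(m^4 + 7*m^3 + 12*m^2 - 4*m - 16) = (m - 3)*(m - 2)*(m + 3)*(m + 4)*(m^3 + 3*m^2 - 4) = (m - 3)*(m - 2)*(m - 1)*(m + 3)*(m + 4)*(m^2 + 4*m + 4) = (m - 3)*(m - 2)*(m - 1)*(m + 2)*(m + 3)*(m + 4)*(m + 2)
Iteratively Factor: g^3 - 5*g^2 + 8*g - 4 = (g - 2)*(g^2 - 3*g + 2) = (g - 2)*(g - 1)*(g - 2)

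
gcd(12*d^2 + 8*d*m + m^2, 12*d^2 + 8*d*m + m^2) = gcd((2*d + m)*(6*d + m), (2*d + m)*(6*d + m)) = 12*d^2 + 8*d*m + m^2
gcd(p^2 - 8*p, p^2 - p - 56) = p - 8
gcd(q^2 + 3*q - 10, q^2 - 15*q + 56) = 1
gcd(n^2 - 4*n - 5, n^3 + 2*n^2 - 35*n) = n - 5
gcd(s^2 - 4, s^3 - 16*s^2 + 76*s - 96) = s - 2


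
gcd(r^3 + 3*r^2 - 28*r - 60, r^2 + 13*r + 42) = r + 6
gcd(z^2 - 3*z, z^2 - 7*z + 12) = z - 3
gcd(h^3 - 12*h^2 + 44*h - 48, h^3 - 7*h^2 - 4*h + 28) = h - 2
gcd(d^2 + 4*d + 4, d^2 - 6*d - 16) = d + 2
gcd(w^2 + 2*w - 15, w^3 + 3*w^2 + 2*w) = 1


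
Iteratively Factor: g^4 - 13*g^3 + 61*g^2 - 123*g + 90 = (g - 2)*(g^3 - 11*g^2 + 39*g - 45) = (g - 3)*(g - 2)*(g^2 - 8*g + 15) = (g - 3)^2*(g - 2)*(g - 5)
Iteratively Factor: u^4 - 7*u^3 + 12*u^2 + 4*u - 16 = (u - 2)*(u^3 - 5*u^2 + 2*u + 8) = (u - 4)*(u - 2)*(u^2 - u - 2) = (u - 4)*(u - 2)*(u + 1)*(u - 2)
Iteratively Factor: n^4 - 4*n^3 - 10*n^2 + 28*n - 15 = (n - 1)*(n^3 - 3*n^2 - 13*n + 15) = (n - 1)*(n + 3)*(n^2 - 6*n + 5) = (n - 1)^2*(n + 3)*(n - 5)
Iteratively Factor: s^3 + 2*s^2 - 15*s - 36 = (s + 3)*(s^2 - s - 12) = (s + 3)^2*(s - 4)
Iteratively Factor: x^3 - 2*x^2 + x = (x - 1)*(x^2 - x) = (x - 1)^2*(x)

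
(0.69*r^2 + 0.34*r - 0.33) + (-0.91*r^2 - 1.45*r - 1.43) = -0.22*r^2 - 1.11*r - 1.76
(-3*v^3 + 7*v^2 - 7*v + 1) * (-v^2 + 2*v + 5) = 3*v^5 - 13*v^4 + 6*v^3 + 20*v^2 - 33*v + 5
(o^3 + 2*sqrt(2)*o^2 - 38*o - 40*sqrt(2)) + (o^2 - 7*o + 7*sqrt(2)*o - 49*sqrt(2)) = o^3 + o^2 + 2*sqrt(2)*o^2 - 45*o + 7*sqrt(2)*o - 89*sqrt(2)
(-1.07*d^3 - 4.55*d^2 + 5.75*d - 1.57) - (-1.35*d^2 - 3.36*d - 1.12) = -1.07*d^3 - 3.2*d^2 + 9.11*d - 0.45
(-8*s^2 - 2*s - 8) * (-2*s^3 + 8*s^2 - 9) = 16*s^5 - 60*s^4 + 8*s^2 + 18*s + 72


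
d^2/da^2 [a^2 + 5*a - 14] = 2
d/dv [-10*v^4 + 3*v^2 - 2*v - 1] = -40*v^3 + 6*v - 2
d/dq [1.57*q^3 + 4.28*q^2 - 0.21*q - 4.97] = 4.71*q^2 + 8.56*q - 0.21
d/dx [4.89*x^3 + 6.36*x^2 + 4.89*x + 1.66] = 14.67*x^2 + 12.72*x + 4.89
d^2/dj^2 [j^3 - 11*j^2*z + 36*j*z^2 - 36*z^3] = 6*j - 22*z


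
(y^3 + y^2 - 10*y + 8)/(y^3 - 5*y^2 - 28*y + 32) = (y - 2)/(y - 8)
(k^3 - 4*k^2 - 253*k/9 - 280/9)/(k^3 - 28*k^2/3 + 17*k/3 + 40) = (k + 7/3)/(k - 3)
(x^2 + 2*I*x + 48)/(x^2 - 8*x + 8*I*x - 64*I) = (x - 6*I)/(x - 8)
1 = 1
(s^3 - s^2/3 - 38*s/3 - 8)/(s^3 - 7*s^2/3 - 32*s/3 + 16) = (3*s + 2)/(3*s - 4)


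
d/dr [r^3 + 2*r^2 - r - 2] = 3*r^2 + 4*r - 1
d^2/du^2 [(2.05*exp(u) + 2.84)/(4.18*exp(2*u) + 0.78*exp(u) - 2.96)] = (35.8184199999999*exp(4*u) + 191.802644*exp(3*u) + 179.964048*exp(2*u) + 147.015904*exp(u) + 24.518272)*exp(u)/(73.034632*exp(6*u) + 40.885416*exp(5*u) - 147.525576*exp(4*u) - 57.430152*exp(3*u) + 104.467872*exp(2*u) + 20.502144*exp(u) - 25.934336)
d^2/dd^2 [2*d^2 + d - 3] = 4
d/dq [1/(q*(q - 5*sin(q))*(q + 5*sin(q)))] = (-3*q^2 + 25*q*sin(2*q) + 25*sin(q)^2)/(q^2*(q - 5*sin(q))^2*(q + 5*sin(q))^2)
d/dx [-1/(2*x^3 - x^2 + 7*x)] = (6*x^2 - 2*x + 7)/(x^2*(2*x^2 - x + 7)^2)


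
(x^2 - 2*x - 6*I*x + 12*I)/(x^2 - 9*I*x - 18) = (x - 2)/(x - 3*I)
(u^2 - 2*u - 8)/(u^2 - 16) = (u + 2)/(u + 4)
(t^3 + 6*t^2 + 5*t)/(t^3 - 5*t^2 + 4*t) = (t^2 + 6*t + 5)/(t^2 - 5*t + 4)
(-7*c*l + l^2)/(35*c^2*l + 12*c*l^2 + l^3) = (-7*c + l)/(35*c^2 + 12*c*l + l^2)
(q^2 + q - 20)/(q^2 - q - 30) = (q - 4)/(q - 6)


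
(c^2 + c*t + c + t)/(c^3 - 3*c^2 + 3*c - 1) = (c^2 + c*t + c + t)/(c^3 - 3*c^2 + 3*c - 1)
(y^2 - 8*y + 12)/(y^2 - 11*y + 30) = (y - 2)/(y - 5)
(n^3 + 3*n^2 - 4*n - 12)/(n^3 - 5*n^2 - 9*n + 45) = (n^2 - 4)/(n^2 - 8*n + 15)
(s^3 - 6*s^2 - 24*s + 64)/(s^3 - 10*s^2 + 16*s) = (s + 4)/s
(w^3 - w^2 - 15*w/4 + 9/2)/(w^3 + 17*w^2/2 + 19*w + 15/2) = (4*w^3 - 4*w^2 - 15*w + 18)/(2*(2*w^3 + 17*w^2 + 38*w + 15))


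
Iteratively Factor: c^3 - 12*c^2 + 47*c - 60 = (c - 3)*(c^2 - 9*c + 20) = (c - 4)*(c - 3)*(c - 5)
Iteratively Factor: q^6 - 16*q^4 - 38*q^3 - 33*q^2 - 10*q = (q + 1)*(q^5 - q^4 - 15*q^3 - 23*q^2 - 10*q) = q*(q + 1)*(q^4 - q^3 - 15*q^2 - 23*q - 10) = q*(q - 5)*(q + 1)*(q^3 + 4*q^2 + 5*q + 2) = q*(q - 5)*(q + 1)*(q + 2)*(q^2 + 2*q + 1) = q*(q - 5)*(q + 1)^2*(q + 2)*(q + 1)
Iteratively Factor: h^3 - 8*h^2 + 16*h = (h - 4)*(h^2 - 4*h) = (h - 4)^2*(h)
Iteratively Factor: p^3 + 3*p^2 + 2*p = (p + 1)*(p^2 + 2*p) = p*(p + 1)*(p + 2)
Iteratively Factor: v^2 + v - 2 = (v + 2)*(v - 1)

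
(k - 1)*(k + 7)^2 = k^3 + 13*k^2 + 35*k - 49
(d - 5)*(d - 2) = d^2 - 7*d + 10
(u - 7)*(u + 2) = u^2 - 5*u - 14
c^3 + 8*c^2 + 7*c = c*(c + 1)*(c + 7)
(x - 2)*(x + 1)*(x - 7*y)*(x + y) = x^4 - 6*x^3*y - x^3 - 7*x^2*y^2 + 6*x^2*y - 2*x^2 + 7*x*y^2 + 12*x*y + 14*y^2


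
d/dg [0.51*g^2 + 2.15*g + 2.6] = 1.02*g + 2.15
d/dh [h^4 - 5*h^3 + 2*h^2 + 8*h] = 4*h^3 - 15*h^2 + 4*h + 8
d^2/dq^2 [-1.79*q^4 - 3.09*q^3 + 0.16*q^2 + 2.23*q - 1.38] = -21.48*q^2 - 18.54*q + 0.32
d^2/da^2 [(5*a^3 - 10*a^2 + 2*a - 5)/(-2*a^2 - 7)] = 2*(62*a^3 - 360*a^2 - 651*a + 420)/(8*a^6 + 84*a^4 + 294*a^2 + 343)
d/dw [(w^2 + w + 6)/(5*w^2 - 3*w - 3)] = (-8*w^2 - 66*w + 15)/(25*w^4 - 30*w^3 - 21*w^2 + 18*w + 9)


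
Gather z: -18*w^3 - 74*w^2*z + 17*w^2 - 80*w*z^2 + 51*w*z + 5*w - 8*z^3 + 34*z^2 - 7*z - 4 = -18*w^3 + 17*w^2 + 5*w - 8*z^3 + z^2*(34 - 80*w) + z*(-74*w^2 + 51*w - 7) - 4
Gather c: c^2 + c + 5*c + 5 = c^2 + 6*c + 5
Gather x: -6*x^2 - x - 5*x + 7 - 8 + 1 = -6*x^2 - 6*x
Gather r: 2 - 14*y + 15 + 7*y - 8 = 9 - 7*y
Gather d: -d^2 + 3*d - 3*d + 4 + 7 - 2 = 9 - d^2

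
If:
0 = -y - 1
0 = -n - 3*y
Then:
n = 3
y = -1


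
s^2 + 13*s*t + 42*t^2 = (s + 6*t)*(s + 7*t)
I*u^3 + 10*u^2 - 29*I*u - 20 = (u - 5*I)*(u - 4*I)*(I*u + 1)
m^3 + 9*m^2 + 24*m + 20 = (m + 2)^2*(m + 5)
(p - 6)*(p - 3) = p^2 - 9*p + 18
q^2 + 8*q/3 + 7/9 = (q + 1/3)*(q + 7/3)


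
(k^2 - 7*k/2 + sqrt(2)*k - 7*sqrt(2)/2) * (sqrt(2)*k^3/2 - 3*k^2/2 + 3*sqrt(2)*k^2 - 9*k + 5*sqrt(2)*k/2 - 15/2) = sqrt(2)*k^5/2 - k^4/2 + 5*sqrt(2)*k^4/4 - 19*sqrt(2)*k^3/2 - 5*k^3/4 - 25*sqrt(2)*k^2/2 + 8*k^2 + 35*k/4 + 24*sqrt(2)*k + 105*sqrt(2)/4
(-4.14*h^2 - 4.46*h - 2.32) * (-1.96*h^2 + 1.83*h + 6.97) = 8.1144*h^4 + 1.1654*h^3 - 32.4704*h^2 - 35.3318*h - 16.1704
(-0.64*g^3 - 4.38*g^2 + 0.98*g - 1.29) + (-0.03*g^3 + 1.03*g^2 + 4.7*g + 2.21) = -0.67*g^3 - 3.35*g^2 + 5.68*g + 0.92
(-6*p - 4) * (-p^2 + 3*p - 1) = 6*p^3 - 14*p^2 - 6*p + 4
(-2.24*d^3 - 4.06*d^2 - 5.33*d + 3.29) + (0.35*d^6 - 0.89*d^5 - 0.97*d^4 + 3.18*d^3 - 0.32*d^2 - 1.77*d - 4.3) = 0.35*d^6 - 0.89*d^5 - 0.97*d^4 + 0.94*d^3 - 4.38*d^2 - 7.1*d - 1.01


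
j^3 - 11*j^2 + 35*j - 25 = (j - 5)^2*(j - 1)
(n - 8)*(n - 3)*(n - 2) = n^3 - 13*n^2 + 46*n - 48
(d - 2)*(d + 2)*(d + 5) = d^3 + 5*d^2 - 4*d - 20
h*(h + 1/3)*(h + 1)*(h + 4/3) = h^4 + 8*h^3/3 + 19*h^2/9 + 4*h/9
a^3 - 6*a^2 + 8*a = a*(a - 4)*(a - 2)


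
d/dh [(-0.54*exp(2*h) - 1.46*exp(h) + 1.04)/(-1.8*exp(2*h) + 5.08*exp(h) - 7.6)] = (-5.3712*exp(2*h) + 11.952*exp(h) + 5.8128)*exp(h)/(3.24*exp(4*h) - 18.288*exp(3*h) + 53.1664*exp(2*h) - 77.216*exp(h) + 57.76)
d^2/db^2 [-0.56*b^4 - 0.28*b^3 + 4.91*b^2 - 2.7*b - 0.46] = -6.72*b^2 - 1.68*b + 9.82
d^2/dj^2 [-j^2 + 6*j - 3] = -2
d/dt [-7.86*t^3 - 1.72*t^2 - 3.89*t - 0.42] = -23.58*t^2 - 3.44*t - 3.89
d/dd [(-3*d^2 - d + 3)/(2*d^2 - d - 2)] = 5*(d^2 + 1)/(4*d^4 - 4*d^3 - 7*d^2 + 4*d + 4)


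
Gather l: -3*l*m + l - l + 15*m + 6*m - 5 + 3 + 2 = -3*l*m + 21*m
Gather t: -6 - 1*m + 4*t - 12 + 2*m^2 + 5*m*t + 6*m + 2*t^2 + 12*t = 2*m^2 + 5*m + 2*t^2 + t*(5*m + 16) - 18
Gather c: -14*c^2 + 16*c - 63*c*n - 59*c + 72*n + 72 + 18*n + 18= -14*c^2 + c*(-63*n - 43) + 90*n + 90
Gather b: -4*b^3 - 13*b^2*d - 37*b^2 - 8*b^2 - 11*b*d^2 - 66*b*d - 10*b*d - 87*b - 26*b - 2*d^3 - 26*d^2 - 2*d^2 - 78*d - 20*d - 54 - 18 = -4*b^3 + b^2*(-13*d - 45) + b*(-11*d^2 - 76*d - 113) - 2*d^3 - 28*d^2 - 98*d - 72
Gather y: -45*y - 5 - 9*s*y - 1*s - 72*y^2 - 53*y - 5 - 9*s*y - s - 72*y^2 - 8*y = -2*s - 144*y^2 + y*(-18*s - 106) - 10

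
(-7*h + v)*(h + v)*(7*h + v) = -49*h^3 - 49*h^2*v + h*v^2 + v^3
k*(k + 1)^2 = k^3 + 2*k^2 + k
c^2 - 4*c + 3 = (c - 3)*(c - 1)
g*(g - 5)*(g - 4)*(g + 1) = g^4 - 8*g^3 + 11*g^2 + 20*g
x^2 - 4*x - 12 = (x - 6)*(x + 2)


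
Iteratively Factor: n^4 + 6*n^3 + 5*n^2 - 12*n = (n + 3)*(n^3 + 3*n^2 - 4*n) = n*(n + 3)*(n^2 + 3*n - 4) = n*(n - 1)*(n + 3)*(n + 4)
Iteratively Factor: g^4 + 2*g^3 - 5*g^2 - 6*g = (g - 2)*(g^3 + 4*g^2 + 3*g) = g*(g - 2)*(g^2 + 4*g + 3) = g*(g - 2)*(g + 1)*(g + 3)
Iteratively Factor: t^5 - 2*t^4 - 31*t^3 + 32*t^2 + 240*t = (t + 4)*(t^4 - 6*t^3 - 7*t^2 + 60*t) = (t - 4)*(t + 4)*(t^3 - 2*t^2 - 15*t) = (t - 5)*(t - 4)*(t + 4)*(t^2 + 3*t) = t*(t - 5)*(t - 4)*(t + 4)*(t + 3)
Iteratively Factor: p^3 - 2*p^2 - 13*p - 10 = (p - 5)*(p^2 + 3*p + 2) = (p - 5)*(p + 2)*(p + 1)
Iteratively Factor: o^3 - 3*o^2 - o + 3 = (o - 3)*(o^2 - 1) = (o - 3)*(o - 1)*(o + 1)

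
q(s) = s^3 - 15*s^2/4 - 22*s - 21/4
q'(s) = 3*s^2 - 15*s/2 - 22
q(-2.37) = 12.51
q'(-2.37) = 12.63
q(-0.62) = 6.71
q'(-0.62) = -16.20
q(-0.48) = 4.34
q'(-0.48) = -17.71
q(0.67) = -21.37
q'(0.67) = -25.68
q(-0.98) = 11.77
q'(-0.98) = -11.77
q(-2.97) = 0.81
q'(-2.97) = 26.74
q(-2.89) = 2.87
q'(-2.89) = 24.73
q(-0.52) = 5.04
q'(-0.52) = -17.29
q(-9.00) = -840.00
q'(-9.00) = 288.50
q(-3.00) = 0.00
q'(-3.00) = 27.50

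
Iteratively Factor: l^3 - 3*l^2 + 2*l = (l)*(l^2 - 3*l + 2) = l*(l - 2)*(l - 1)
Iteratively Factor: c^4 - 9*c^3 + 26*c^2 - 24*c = (c - 2)*(c^3 - 7*c^2 + 12*c) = (c - 3)*(c - 2)*(c^2 - 4*c) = (c - 4)*(c - 3)*(c - 2)*(c)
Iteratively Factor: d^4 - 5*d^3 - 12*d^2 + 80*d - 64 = (d - 1)*(d^3 - 4*d^2 - 16*d + 64) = (d - 4)*(d - 1)*(d^2 - 16) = (d - 4)^2*(d - 1)*(d + 4)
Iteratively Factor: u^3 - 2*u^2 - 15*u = (u - 5)*(u^2 + 3*u) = u*(u - 5)*(u + 3)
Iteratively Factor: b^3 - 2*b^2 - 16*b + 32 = (b - 4)*(b^2 + 2*b - 8) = (b - 4)*(b - 2)*(b + 4)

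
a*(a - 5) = a^2 - 5*a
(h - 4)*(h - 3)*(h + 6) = h^3 - h^2 - 30*h + 72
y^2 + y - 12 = (y - 3)*(y + 4)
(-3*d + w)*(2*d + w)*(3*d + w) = -18*d^3 - 9*d^2*w + 2*d*w^2 + w^3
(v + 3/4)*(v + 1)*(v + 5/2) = v^3 + 17*v^2/4 + 41*v/8 + 15/8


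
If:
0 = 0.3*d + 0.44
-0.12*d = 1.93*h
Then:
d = -1.47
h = 0.09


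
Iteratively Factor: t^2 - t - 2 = (t + 1)*(t - 2)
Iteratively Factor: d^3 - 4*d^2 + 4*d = (d - 2)*(d^2 - 2*d) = (d - 2)^2*(d)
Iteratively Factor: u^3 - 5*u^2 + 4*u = (u)*(u^2 - 5*u + 4) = u*(u - 1)*(u - 4)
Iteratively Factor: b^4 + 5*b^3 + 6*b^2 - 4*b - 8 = (b + 2)*(b^3 + 3*b^2 - 4) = (b - 1)*(b + 2)*(b^2 + 4*b + 4) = (b - 1)*(b + 2)^2*(b + 2)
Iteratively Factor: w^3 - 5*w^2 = (w)*(w^2 - 5*w) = w^2*(w - 5)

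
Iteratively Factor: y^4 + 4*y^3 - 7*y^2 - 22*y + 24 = (y - 1)*(y^3 + 5*y^2 - 2*y - 24) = (y - 1)*(y + 4)*(y^2 + y - 6) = (y - 2)*(y - 1)*(y + 4)*(y + 3)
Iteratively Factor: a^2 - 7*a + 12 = (a - 3)*(a - 4)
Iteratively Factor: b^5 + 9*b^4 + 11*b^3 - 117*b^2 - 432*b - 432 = (b + 3)*(b^4 + 6*b^3 - 7*b^2 - 96*b - 144) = (b + 3)*(b + 4)*(b^3 + 2*b^2 - 15*b - 36) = (b + 3)^2*(b + 4)*(b^2 - b - 12) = (b - 4)*(b + 3)^2*(b + 4)*(b + 3)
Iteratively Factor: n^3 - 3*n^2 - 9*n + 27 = (n + 3)*(n^2 - 6*n + 9) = (n - 3)*(n + 3)*(n - 3)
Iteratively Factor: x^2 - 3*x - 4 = (x + 1)*(x - 4)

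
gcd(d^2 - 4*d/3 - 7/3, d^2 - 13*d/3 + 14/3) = d - 7/3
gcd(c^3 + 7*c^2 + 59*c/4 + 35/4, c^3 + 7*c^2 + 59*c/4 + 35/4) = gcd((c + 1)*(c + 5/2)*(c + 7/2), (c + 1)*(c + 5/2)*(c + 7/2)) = c^3 + 7*c^2 + 59*c/4 + 35/4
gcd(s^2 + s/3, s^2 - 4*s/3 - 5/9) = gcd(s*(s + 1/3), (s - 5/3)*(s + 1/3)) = s + 1/3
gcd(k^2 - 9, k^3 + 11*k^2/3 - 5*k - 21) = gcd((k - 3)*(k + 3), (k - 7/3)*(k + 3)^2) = k + 3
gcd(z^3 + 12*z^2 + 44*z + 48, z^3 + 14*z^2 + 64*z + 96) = z^2 + 10*z + 24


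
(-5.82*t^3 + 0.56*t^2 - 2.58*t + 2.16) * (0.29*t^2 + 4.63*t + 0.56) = -1.6878*t^5 - 26.7842*t^4 - 1.4146*t^3 - 11.0054*t^2 + 8.556*t + 1.2096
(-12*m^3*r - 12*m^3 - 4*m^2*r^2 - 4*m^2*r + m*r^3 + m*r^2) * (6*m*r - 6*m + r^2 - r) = -72*m^4*r^2 + 72*m^4 - 36*m^3*r^3 + 36*m^3*r + 2*m^2*r^4 - 2*m^2*r^2 + m*r^5 - m*r^3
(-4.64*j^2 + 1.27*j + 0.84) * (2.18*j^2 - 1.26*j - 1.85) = -10.1152*j^4 + 8.615*j^3 + 8.815*j^2 - 3.4079*j - 1.554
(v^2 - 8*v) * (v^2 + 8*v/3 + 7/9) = v^4 - 16*v^3/3 - 185*v^2/9 - 56*v/9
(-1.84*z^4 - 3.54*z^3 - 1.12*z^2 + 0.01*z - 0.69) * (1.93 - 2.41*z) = 4.4344*z^5 + 4.9802*z^4 - 4.133*z^3 - 2.1857*z^2 + 1.6822*z - 1.3317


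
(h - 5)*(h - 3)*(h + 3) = h^3 - 5*h^2 - 9*h + 45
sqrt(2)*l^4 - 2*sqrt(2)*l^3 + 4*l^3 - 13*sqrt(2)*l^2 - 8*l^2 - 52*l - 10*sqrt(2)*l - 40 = (l - 5)*(l + 2)*(l + 2*sqrt(2))*(sqrt(2)*l + sqrt(2))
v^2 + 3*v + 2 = (v + 1)*(v + 2)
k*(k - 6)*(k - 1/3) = k^3 - 19*k^2/3 + 2*k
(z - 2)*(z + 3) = z^2 + z - 6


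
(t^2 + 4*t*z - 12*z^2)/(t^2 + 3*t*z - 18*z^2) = (-t + 2*z)/(-t + 3*z)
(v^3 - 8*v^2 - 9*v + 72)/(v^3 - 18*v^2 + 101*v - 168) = (v + 3)/(v - 7)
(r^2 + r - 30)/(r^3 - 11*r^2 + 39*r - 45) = (r + 6)/(r^2 - 6*r + 9)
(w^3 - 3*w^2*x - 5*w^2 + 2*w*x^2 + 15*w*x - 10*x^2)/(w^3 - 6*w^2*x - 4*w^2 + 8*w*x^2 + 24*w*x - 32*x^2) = (-w^2 + w*x + 5*w - 5*x)/(-w^2 + 4*w*x + 4*w - 16*x)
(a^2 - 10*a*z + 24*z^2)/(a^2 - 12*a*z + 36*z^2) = (-a + 4*z)/(-a + 6*z)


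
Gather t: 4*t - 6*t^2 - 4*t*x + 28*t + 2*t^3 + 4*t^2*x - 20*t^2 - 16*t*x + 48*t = 2*t^3 + t^2*(4*x - 26) + t*(80 - 20*x)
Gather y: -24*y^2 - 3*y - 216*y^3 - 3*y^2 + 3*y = -216*y^3 - 27*y^2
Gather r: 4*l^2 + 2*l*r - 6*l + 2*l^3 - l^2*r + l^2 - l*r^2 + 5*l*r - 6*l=2*l^3 + 5*l^2 - l*r^2 - 12*l + r*(-l^2 + 7*l)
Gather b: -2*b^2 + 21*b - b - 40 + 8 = -2*b^2 + 20*b - 32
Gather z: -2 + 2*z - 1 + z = 3*z - 3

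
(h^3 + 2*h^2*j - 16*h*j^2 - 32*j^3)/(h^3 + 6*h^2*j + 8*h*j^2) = (h - 4*j)/h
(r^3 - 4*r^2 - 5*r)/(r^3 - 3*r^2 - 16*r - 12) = r*(r - 5)/(r^2 - 4*r - 12)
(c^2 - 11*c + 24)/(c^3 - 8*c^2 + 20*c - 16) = (c^2 - 11*c + 24)/(c^3 - 8*c^2 + 20*c - 16)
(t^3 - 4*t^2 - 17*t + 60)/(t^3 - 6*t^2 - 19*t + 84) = (t - 5)/(t - 7)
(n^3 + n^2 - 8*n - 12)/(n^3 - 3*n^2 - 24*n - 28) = (n - 3)/(n - 7)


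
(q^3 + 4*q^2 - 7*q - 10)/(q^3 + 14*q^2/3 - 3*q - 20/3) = 3*(q - 2)/(3*q - 4)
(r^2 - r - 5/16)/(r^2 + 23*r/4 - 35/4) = (r + 1/4)/(r + 7)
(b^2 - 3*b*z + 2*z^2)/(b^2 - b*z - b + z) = (b - 2*z)/(b - 1)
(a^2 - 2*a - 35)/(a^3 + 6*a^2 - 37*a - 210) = (a - 7)/(a^2 + a - 42)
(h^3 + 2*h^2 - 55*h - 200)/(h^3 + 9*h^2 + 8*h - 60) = (h^2 - 3*h - 40)/(h^2 + 4*h - 12)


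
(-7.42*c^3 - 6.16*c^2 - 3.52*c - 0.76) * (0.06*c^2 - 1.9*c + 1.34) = -0.4452*c^5 + 13.7284*c^4 + 1.55*c^3 - 1.612*c^2 - 3.2728*c - 1.0184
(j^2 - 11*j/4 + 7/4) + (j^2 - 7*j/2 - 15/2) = 2*j^2 - 25*j/4 - 23/4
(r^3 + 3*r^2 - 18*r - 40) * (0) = 0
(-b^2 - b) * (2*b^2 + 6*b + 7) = -2*b^4 - 8*b^3 - 13*b^2 - 7*b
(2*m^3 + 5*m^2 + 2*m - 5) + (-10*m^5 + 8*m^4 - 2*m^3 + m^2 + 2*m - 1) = -10*m^5 + 8*m^4 + 6*m^2 + 4*m - 6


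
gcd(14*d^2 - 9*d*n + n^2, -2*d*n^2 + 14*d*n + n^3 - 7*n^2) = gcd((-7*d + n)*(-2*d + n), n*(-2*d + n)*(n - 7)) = 2*d - n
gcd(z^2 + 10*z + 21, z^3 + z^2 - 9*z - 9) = z + 3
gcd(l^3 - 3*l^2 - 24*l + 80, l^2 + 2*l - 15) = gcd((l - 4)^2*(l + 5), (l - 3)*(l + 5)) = l + 5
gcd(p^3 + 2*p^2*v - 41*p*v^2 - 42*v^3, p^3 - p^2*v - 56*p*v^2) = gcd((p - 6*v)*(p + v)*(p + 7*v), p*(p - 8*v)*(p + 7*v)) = p + 7*v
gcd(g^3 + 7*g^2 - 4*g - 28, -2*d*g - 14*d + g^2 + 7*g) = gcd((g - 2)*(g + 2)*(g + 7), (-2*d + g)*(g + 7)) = g + 7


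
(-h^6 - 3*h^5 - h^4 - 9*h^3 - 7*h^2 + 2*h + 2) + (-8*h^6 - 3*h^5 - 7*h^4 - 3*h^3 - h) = -9*h^6 - 6*h^5 - 8*h^4 - 12*h^3 - 7*h^2 + h + 2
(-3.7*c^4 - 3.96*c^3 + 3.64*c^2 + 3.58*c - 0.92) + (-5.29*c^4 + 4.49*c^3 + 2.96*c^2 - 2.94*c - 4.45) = -8.99*c^4 + 0.53*c^3 + 6.6*c^2 + 0.64*c - 5.37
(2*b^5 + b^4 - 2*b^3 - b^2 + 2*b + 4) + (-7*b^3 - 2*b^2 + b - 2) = 2*b^5 + b^4 - 9*b^3 - 3*b^2 + 3*b + 2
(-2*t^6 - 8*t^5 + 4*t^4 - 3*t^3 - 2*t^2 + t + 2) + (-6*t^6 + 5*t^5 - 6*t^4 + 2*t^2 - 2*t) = -8*t^6 - 3*t^5 - 2*t^4 - 3*t^3 - t + 2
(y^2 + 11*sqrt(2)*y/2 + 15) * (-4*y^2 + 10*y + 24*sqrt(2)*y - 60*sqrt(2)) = -4*y^4 + 2*sqrt(2)*y^3 + 10*y^3 - 5*sqrt(2)*y^2 + 204*y^2 - 510*y + 360*sqrt(2)*y - 900*sqrt(2)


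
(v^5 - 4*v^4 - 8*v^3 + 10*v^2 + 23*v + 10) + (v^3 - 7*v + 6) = v^5 - 4*v^4 - 7*v^3 + 10*v^2 + 16*v + 16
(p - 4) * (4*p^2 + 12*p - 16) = 4*p^3 - 4*p^2 - 64*p + 64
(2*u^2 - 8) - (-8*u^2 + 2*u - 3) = 10*u^2 - 2*u - 5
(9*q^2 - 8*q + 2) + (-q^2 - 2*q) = 8*q^2 - 10*q + 2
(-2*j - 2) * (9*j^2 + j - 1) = -18*j^3 - 20*j^2 + 2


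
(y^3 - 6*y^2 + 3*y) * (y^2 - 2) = y^5 - 6*y^4 + y^3 + 12*y^2 - 6*y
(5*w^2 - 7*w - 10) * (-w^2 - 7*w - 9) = -5*w^4 - 28*w^3 + 14*w^2 + 133*w + 90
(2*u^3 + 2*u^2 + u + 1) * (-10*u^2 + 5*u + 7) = -20*u^5 - 10*u^4 + 14*u^3 + 9*u^2 + 12*u + 7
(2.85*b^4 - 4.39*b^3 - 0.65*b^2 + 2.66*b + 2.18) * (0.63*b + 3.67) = 1.7955*b^5 + 7.6938*b^4 - 16.5208*b^3 - 0.7097*b^2 + 11.1356*b + 8.0006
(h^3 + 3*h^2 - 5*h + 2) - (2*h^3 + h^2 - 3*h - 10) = -h^3 + 2*h^2 - 2*h + 12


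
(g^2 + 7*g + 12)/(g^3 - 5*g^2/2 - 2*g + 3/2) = 2*(g^2 + 7*g + 12)/(2*g^3 - 5*g^2 - 4*g + 3)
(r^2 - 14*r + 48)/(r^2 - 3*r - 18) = (r - 8)/(r + 3)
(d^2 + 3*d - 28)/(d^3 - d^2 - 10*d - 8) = (d + 7)/(d^2 + 3*d + 2)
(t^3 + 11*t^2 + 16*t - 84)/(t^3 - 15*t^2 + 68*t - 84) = (t^2 + 13*t + 42)/(t^2 - 13*t + 42)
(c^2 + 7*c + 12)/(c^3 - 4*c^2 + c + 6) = (c^2 + 7*c + 12)/(c^3 - 4*c^2 + c + 6)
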